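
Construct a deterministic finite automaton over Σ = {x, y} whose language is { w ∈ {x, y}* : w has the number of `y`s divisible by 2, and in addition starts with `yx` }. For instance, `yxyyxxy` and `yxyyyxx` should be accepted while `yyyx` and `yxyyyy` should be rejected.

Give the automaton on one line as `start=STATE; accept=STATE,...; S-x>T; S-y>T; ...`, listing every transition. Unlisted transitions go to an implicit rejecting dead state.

start=A; accept=F; A-x>B; A-y>C; B-x>B; B-y>D; C-x>E; C-y>B; D-x>D; D-y>B; E-x>E; E-y>F; F-x>F; F-y>E

Run two small machines in parallel and take their product. One (2 states) tracks the count of `y`s modulo 2; the other (4 states) tracks whether the input so far still matches the prefix `yx`. Each combined state is a pair, one component from each; accept when both components accept.
A 6-state machine:
       x  y 
>  A   B  C 
   B   B  D 
   C   E  B 
   D   D  B 
   E   E  F 
 * F   F  E 
(> = start, * = accepting)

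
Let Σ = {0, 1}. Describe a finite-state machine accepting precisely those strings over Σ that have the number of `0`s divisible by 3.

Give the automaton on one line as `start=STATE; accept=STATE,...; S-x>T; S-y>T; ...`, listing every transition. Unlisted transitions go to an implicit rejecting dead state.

Keep the running count of `0`s modulo 3: each `0` advances along the cycle q0 → q1 → q2 → q0 while other symbols loop. Accept at q0.
        0   1  
>* q0   q1  q0 
   q1   q2  q1 
   q2   q0  q2 
(> = start, * = accepting)

start=q0; accept=q0; q0-0>q1; q0-1>q0; q1-0>q2; q1-1>q1; q2-0>q0; q2-1>q2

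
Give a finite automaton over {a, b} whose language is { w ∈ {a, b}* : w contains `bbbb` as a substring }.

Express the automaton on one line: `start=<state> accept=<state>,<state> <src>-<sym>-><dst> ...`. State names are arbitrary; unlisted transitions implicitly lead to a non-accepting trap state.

Track how much of `bbbb` has been matched so far: state q0 is no progress, q4 is the absorbing accept state reached once `bbbb` has occurred. Intermediate states record partial matches; on a mismatch, fall back to the longest reusable overlap.
With 5 states:
        a   b  
>  q0   q0  q1 
   q1   q0  q2 
   q2   q0  q3 
   q3   q0  q4 
 * q4   q4  q4 
(> = start, * = accepting)

start=q0 accept=q4 q0-a->q0 q0-b->q1 q1-a->q0 q1-b->q2 q2-a->q0 q2-b->q3 q3-a->q0 q3-b->q4 q4-a->q4 q4-b->q4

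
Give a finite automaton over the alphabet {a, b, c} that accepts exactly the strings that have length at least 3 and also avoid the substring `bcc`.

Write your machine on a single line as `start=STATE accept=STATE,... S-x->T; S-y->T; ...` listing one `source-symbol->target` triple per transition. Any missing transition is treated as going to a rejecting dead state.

start=S0; accept=S6,S7,S8; S0-a->S1; S0-b->S2; S0-c->S1; S1-a->S3; S1-b->S4; S1-c->S3; S2-a->S3; S2-b->S4; S2-c->S5; S3-a->S6; S3-b->S7; S3-c->S6; S4-a->S6; S4-b->S7; S4-c->S8; S5-a->S6; S5-b->S7; S5-c->S9; S6-a->S6; S6-b->S7; S6-c->S6; S7-a->S6; S7-b->S7; S7-c->S8; S8-a->S6; S8-b->S7; S8-c->S9; S9-a->S9; S9-b->S9; S9-c->S9

Handle the two conditions separately and then intersect. The first has 5 states tracking the input length, saturating at 4; the second has 4 states tracking partial matches of the forbidden pattern `bcc`. A product state is a pair (one from each), accepting exactly when both do. Minimizing collapses redundant product states.
A 10-state machine:
        a   b   c  
>  S0   S1  S2  S1 
   S1   S3  S4  S3 
   S2   S3  S4  S5 
   S3   S6  S7  S6 
   S4   S6  S7  S8 
   S5   S6  S7  S9 
 * S6   S6  S7  S6 
 * S7   S6  S7  S8 
 * S8   S6  S7  S9 
   S9   S9  S9  S9 
(> = start, * = accepting)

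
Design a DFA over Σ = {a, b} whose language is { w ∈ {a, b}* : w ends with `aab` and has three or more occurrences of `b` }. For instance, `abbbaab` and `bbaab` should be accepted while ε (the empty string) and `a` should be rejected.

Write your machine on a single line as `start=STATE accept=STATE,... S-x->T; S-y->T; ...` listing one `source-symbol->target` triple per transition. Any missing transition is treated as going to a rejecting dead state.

start=q0; accept=q5; q0-a->q0; q0-b->q1; q1-a->q1; q1-b->q2; q2-a->q3; q2-b->q2; q3-a->q4; q3-b->q2; q4-a->q4; q4-b->q5; q5-a->q3; q5-b->q2

Build one automaton per condition and run them in lockstep. One (4 states) tracks how much of the suffix `aab` has currently been matched; the other (5 states) tracks the count of `b`s, saturating at 4. Each combined state is a pair, one component from each; accept when both components accept. Equivalent product states are then merged.
6 states suffice.
        a   b  
>  q0   q0  q1 
   q1   q1  q2 
   q2   q3  q2 
   q3   q4  q2 
   q4   q4  q5 
 * q5   q3  q2 
(> = start, * = accepting)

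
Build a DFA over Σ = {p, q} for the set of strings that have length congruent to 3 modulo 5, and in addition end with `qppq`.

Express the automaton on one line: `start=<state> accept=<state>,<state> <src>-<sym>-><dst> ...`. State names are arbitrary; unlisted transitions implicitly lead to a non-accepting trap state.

start=A accept=I A-p->B A-q->B B-p->C B-q->C C-p->D C-q->D D-p->E D-q->E E-p->A E-q->F F-p->G F-q->B G-p->H G-q->C H-p->D H-q->I I-p->E I-q->E

Handle the two conditions separately and then intersect. The first has 5 states tracking the input length modulo 5; the second has 5 states tracking how much of the suffix `qppq` has currently been matched. A product state is a pair (one from each), accepting exactly when both do. Equivalent product states are then merged.
9 states suffice.
       p  q 
>  A   B  B 
   B   C  C 
   C   D  D 
   D   E  E 
   E   A  F 
   F   G  B 
   G   H  C 
   H   D  I 
 * I   E  E 
(> = start, * = accepting)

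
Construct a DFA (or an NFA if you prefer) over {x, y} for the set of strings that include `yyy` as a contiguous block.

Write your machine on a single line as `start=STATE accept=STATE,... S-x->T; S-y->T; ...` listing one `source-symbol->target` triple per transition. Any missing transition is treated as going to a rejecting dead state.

start=s0; accept=s3; s0-x->s0; s0-y->s1; s1-x->s0; s1-y->s2; s2-x->s0; s2-y->s3; s3-x->s3; s3-y->s3

Track how much of `yyy` has been matched so far: state s0 is no progress, s3 is the absorbing accept state reached once `yyy` has occurred. Intermediate states record partial matches; on a mismatch, fall back to the longest reusable overlap.
4 states suffice.
        x   y  
>  s0   s0  s1 
   s1   s0  s2 
   s2   s0  s3 
 * s3   s3  s3 
(> = start, * = accepting)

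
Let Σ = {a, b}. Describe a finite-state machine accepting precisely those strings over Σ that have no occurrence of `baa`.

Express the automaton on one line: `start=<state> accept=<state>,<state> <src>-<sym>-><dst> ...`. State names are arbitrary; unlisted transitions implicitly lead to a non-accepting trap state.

This is the complement of 'contains `baa`'. Use the same substring-matching states — q0 through q3 holding how much of `baa` has just been matched — but flip the accepting set: everything except the trap q3 accepts.
        a   b  
>* q0   q0  q1 
 * q1   q2  q1 
 * q2   q3  q1 
   q3   q3  q3 
(> = start, * = accepting)

start=q0 accept=q0,q1,q2 q0-a->q0 q0-b->q1 q1-a->q2 q1-b->q1 q2-a->q3 q2-b->q1 q3-a->q3 q3-b->q3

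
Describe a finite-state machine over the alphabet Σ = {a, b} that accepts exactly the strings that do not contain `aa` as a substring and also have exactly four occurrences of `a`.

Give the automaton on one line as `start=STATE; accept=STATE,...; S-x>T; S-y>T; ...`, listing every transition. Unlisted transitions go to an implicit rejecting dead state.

Build one automaton per condition and run them in lockstep. The first has 3 states tracking partial matches of the forbidden pattern `aa`; the second has 6 states tracking the count of `a`s, saturating at 5. A product state is a pair (one from each), accepting exactly when both do. Minimizing collapses redundant product states.
With 9 states:
        a   b  
>  s0   s1  s0 
   s1   s2  s3 
   s2   s2  s2 
   s3   s4  s3 
   s4   s2  s5 
   s5   s6  s5 
   s6   s2  s7 
   s7   s8  s7 
 * s8   s2  s8 
(> = start, * = accepting)

start=s0; accept=s8; s0-a>s1; s0-b>s0; s1-a>s2; s1-b>s3; s2-a>s2; s2-b>s2; s3-a>s4; s3-b>s3; s4-a>s2; s4-b>s5; s5-a>s6; s5-b>s5; s6-a>s2; s6-b>s7; s7-a>s8; s7-b>s7; s8-a>s2; s8-b>s8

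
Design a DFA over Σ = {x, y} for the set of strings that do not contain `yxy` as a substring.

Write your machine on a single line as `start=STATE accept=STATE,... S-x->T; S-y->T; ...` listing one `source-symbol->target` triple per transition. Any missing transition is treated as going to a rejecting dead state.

This is the complement of 'contains `yxy`'. Use the same substring-matching states — q0 through q3 holding how much of `yxy` has just been matched — but flip the accepting set: everything except the trap q3 accepts.
        x   y  
>* q0   q0  q1 
 * q1   q2  q1 
 * q2   q0  q3 
   q3   q3  q3 
(> = start, * = accepting)

start=q0; accept=q0,q1,q2; q0-x->q0; q0-y->q1; q1-x->q2; q1-y->q1; q2-x->q0; q2-y->q3; q3-x->q3; q3-y->q3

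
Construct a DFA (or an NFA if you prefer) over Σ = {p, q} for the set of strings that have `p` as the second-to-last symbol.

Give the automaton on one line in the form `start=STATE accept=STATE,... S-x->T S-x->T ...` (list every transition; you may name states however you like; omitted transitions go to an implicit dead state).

A DFA must remember the last 2 symbols (since which symbol is second-to-last isn't known until the input ends). Use one state per possible window of the last ≤2 symbols; accept from those whose window starts with `p`.
A 7-state machine:
        p   q  
>  S0   S1  S2 
   S1   S3  S4 
   S2   S5  S6 
 * S3   S3  S4 
 * S4   S5  S6 
   S5   S3  S4 
   S6   S5  S6 
(> = start, * = accepting)

start=S0 accept=S3,S4 S0-p->S1 S0-q->S2 S1-p->S3 S1-q->S4 S2-p->S5 S2-q->S6 S3-p->S3 S3-q->S4 S4-p->S5 S4-q->S6 S5-p->S3 S5-q->S4 S6-p->S5 S6-q->S6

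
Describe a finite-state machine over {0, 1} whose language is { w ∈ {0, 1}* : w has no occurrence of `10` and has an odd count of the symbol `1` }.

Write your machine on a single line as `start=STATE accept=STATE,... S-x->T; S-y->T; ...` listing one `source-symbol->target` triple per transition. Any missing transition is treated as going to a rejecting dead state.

Handle the two conditions separately and then intersect. One (3 states) tracks partial matches of the forbidden pattern `10`; the other (2 states) tracks the count of `1`s modulo 2. Each combined state is a pair, one component from each; accept when both components accept.
        0   1  
>  q0   q0  q1 
 * q1   q2  q3 
   q2   q2  q4 
   q3   q4  q1 
   q4   q4  q2 
(> = start, * = accepting)

start=q0; accept=q1; q0-0->q0; q0-1->q1; q1-0->q2; q1-1->q3; q2-0->q2; q2-1->q4; q3-0->q4; q3-1->q1; q4-0->q4; q4-1->q2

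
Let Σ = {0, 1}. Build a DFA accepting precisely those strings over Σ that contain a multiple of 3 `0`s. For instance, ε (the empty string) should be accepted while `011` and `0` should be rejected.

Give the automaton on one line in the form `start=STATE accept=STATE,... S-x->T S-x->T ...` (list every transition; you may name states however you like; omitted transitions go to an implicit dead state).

The only thing that matters is how many `0`s have appeared, reduced mod 3. Use one state per residue: q0 for 0, …, q2 for 2. Reading `0` moves to the next residue; anything else stays put. q0 is accepting.
        0   1  
>* q0   q1  q0 
   q1   q2  q1 
   q2   q0  q2 
(> = start, * = accepting)

start=q0 accept=q0 q0-0->q1 q0-1->q0 q1-0->q2 q1-1->q1 q2-0->q0 q2-1->q2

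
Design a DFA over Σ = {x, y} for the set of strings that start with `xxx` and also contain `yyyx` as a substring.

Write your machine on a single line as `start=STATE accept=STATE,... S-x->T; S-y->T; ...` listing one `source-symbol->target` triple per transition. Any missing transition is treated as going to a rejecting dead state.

Build one automaton per condition and run them in lockstep. The first has 5 states tracking whether the input so far still matches the prefix `xxx`; the second has 5 states tracking whether and how much of `yyyx` has been seen. A product state is a pair (one from each), accepting exactly when both do.
A 13-state machine:
       x  y 
>  A   B  C 
   B   D  C 
   C   E  F 
   D   G  C 
   E   E  C 
   F   E  H 
   G   G  I 
   H   J  H 
   I   G  K 
   J   J  J 
   K   G  L 
   L   M  L 
 * M   M  M 
(> = start, * = accepting)

start=A; accept=M; A-x->B; A-y->C; B-x->D; B-y->C; C-x->E; C-y->F; D-x->G; D-y->C; E-x->E; E-y->C; F-x->E; F-y->H; G-x->G; G-y->I; H-x->J; H-y->H; I-x->G; I-y->K; J-x->J; J-y->J; K-x->G; K-y->L; L-x->M; L-y->L; M-x->M; M-y->M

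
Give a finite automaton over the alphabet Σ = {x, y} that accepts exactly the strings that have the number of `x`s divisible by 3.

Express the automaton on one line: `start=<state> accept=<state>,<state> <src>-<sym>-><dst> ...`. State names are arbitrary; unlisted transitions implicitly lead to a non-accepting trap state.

start=S0 accept=S0 S0-x->S1 S0-y->S0 S1-x->S2 S1-y->S1 S2-x->S0 S2-y->S2

Keep the running count of `x`s modulo 3: each `x` advances along the cycle S0 → S1 → S2 → S0 while other symbols loop. Accept at S0.
With 3 states:
        x   y  
>* S0   S1  S0 
   S1   S2  S1 
   S2   S0  S2 
(> = start, * = accepting)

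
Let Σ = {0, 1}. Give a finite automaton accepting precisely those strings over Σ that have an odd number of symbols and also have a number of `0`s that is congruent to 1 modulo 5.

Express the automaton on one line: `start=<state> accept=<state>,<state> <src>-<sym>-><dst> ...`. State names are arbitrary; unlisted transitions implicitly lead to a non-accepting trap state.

start=q0 accept=q1 q0-0->q1 q0-1->q2 q1-0->q3 q1-1->q4 q2-0->q4 q2-1->q0 q3-0->q5 q3-1->q6 q4-0->q6 q4-1->q1 q5-0->q7 q5-1->q8 q6-0->q8 q6-1->q3 q7-0->q2 q7-1->q9 q8-0->q9 q8-1->q5 q9-0->q0 q9-1->q7

Handle the two conditions separately and then intersect. The first has 2 states tracking the input length modulo 2; the second has 5 states tracking the count of `0`s modulo 5. A product state is a pair (one from each), accepting exactly when both do.
        0   1  
>  q0   q1  q2 
 * q1   q3  q4 
   q2   q4  q0 
   q3   q5  q6 
   q4   q6  q1 
   q5   q7  q8 
   q6   q8  q3 
   q7   q2  q9 
   q8   q9  q5 
   q9   q0  q7 
(> = start, * = accepting)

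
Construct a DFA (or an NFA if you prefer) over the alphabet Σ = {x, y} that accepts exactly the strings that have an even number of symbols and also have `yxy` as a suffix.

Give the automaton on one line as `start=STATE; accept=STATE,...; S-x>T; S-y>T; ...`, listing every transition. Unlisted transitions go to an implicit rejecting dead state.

start=A; accept=E; A-x>B; A-y>B; B-x>A; B-y>C; C-x>D; C-y>B; D-x>A; D-y>E; E-x>D; E-y>B

Build one automaton per condition and run them in lockstep. One (2 states) tracks the input length modulo 2; the other (4 states) tracks how much of the suffix `yxy` has currently been matched. Each combined state is a pair, one component from each; accept when both components accept. Equivalent product states are then merged.
5 states suffice.
       x  y 
>  A   B  B 
   B   A  C 
   C   D  B 
   D   A  E 
 * E   D  B 
(> = start, * = accepting)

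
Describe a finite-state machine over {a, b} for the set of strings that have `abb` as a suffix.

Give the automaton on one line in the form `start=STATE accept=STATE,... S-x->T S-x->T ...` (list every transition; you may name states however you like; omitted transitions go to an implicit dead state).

Let each state record the length of the longest suffix of the input read so far that is also a prefix of `abb`. q1 means the last symbol is `a`; q2 means the last 2 symbols are `ab`; q3 means the last 3 symbols are `abb`. Accept only at q3, where the string currently ends in `abb`.
4 states suffice.
        a   b  
>  q0   q1  q0 
   q1   q1  q2 
   q2   q1  q3 
 * q3   q1  q0 
(> = start, * = accepting)

start=q0 accept=q3 q0-a->q1 q0-b->q0 q1-a->q1 q1-b->q2 q2-a->q1 q2-b->q3 q3-a->q1 q3-b->q0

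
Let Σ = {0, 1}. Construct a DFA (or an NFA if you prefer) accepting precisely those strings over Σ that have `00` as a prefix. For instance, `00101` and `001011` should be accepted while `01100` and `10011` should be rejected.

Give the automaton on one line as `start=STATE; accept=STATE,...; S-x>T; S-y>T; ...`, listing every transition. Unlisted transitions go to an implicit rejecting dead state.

start=q0; accept=q2; q0-0>q1; q0-1>q3; q1-0>q2; q1-1>q3; q2-0>q2; q2-1>q2; q3-0>q3; q3-1>q3

Check the first 2 symbols one by one: q0 through q1 record how many have matched `00` so far; any wrong symbol goes to the dead state q3. After all 2 match we enter the accepting sink q2.
        0   1  
>  q0   q1  q3 
   q1   q2  q3 
 * q2   q2  q2 
   q3   q3  q3 
(> = start, * = accepting)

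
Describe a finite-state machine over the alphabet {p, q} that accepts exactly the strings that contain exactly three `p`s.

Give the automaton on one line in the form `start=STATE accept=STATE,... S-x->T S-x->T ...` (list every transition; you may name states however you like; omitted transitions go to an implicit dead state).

Count `p`s, saturating at 4: states S0 through S3 mean 0 through 3 `p`s seen; S4 means more than 3. Each `p` increments (capped at S4); other symbols loop. Accept from {S3}.
5 states suffice.
        p   q  
>  S0   S1  S0 
   S1   S2  S1 
   S2   S3  S2 
 * S3   S4  S3 
   S4   S4  S4 
(> = start, * = accepting)

start=S0 accept=S3 S0-p->S1 S0-q->S0 S1-p->S2 S1-q->S1 S2-p->S3 S2-q->S2 S3-p->S4 S3-q->S3 S4-p->S4 S4-q->S4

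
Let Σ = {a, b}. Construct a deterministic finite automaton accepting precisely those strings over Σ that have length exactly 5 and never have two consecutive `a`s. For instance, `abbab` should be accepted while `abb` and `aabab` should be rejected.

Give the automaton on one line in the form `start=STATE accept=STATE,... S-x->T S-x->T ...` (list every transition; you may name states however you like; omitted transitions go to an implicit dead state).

start=s0 accept=s13,s14 s0-a->s1 s0-b->s2 s1-a->s3 s1-b->s4 s2-a->s5 s2-b->s4 s3-a->s6 s3-b->s6 s4-a->s7 s4-b->s8 s5-a->s6 s5-b->s8 s6-a->s9 s6-b->s9 s7-a->s9 s7-b->s10 s8-a->s11 s8-b->s10 s9-a->s12 s9-b->s12 s10-a->s13 s10-b->s14 s11-a->s12 s11-b->s14 s12-a->s15 s12-b->s15 s13-a->s15 s13-b->s16 s14-a->s17 s14-b->s16 s15-a->s15 s15-b->s15 s16-a->s17 s16-b->s16 s17-a->s15 s17-b->s16

Run two small machines in parallel and take their product. One (7 states) tracks the input length, saturating at 6; the other (3 states) tracks partial matches of the forbidden pattern `aa`. Each combined state is a pair, one component from each; accept when both components accept.
An 18-state machine:
          a    b  
>  s0     s1   s2 
   s1     s3   s4 
   s2     s5   s4 
   s3     s6   s6 
   s4     s7   s8 
   s5     s6   s8 
   s6     s9   s9 
   s7     s9  s10 
   s8    s11  s10 
   s9    s12  s12 
   s10   s13  s14 
   s11   s12  s14 
   s12   s15  s15 
 * s13   s15  s16 
 * s14   s17  s16 
   s15   s15  s15 
   s16   s17  s16 
   s17   s15  s16 
(> = start, * = accepting)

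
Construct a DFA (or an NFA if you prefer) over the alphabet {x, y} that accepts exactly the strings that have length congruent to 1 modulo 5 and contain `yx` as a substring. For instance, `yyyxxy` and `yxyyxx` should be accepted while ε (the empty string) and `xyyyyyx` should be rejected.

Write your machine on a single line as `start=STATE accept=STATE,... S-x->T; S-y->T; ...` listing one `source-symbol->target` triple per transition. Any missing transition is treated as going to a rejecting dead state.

Run two small machines in parallel and take their product. The first has 5 states tracking the input length modulo 5; the second has 3 states tracking whether and how much of `yx` has been seen. A product state is a pair (one from each), accepting exactly when both do.
15 states suffice.
          x    y  
>  q0     q1   q2 
   q1     q3   q4 
   q2     q5   q4 
   q3     q6   q7 
   q4     q8   q7 
   q5     q8   q8 
   q6     q9  q10 
   q7    q11  q10 
   q8    q11  q11 
   q9     q0  q12 
   q10   q13  q12 
   q11   q13  q13 
   q12   q14   q2 
   q13   q14  q14 
 * q14    q5   q5 
(> = start, * = accepting)

start=q0; accept=q14; q0-x->q1; q0-y->q2; q1-x->q3; q1-y->q4; q2-x->q5; q2-y->q4; q3-x->q6; q3-y->q7; q4-x->q8; q4-y->q7; q5-x->q8; q5-y->q8; q6-x->q9; q6-y->q10; q7-x->q11; q7-y->q10; q8-x->q11; q8-y->q11; q9-x->q0; q9-y->q12; q10-x->q13; q10-y->q12; q11-x->q13; q11-y->q13; q12-x->q14; q12-y->q2; q13-x->q14; q13-y->q14; q14-x->q5; q14-y->q5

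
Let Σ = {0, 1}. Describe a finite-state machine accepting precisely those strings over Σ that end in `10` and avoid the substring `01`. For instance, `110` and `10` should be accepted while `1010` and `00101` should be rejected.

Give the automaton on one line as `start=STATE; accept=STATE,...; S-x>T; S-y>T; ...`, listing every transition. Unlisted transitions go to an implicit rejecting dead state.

start=q0; accept=q3; q0-0>q1; q0-1>q2; q1-0>q1; q1-1>q1; q2-0>q3; q2-1>q2; q3-0>q1; q3-1>q1

Run two small machines in parallel and take their product. The first has 3 states tracking how much of the suffix `10` has currently been matched; the second has 3 states tracking partial matches of the forbidden pattern `01`. A product state is a pair (one from each), accepting exactly when both do. Equivalent product states are then merged.
A 4-state machine:
        0   1  
>  q0   q1  q2 
   q1   q1  q1 
   q2   q3  q2 
 * q3   q1  q1 
(> = start, * = accepting)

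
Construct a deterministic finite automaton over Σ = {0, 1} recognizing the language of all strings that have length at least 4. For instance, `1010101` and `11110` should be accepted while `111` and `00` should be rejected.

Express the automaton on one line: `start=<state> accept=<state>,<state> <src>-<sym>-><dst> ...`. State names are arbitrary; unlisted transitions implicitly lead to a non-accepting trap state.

We only need to distinguish lengths 0, 1, …, 4, and '>4'. Chain A → B → C → D → E → F on every symbol, with F looping. Accepting states: {E, F}.
       0  1 
>  A   B  B 
   B   C  C 
   C   D  D 
   D   E  E 
 * E   F  F 
 * F   F  F 
(> = start, * = accepting)

start=A accept=E,F A-0->B A-1->B B-0->C B-1->C C-0->D C-1->D D-0->E D-1->E E-0->F E-1->F F-0->F F-1->F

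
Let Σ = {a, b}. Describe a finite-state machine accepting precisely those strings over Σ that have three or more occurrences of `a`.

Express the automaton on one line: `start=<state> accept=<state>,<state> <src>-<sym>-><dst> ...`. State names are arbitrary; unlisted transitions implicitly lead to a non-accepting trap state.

start=S0 accept=S3,S4 S0-a->S1 S0-b->S0 S1-a->S2 S1-b->S1 S2-a->S3 S2-b->S2 S3-a->S4 S3-b->S3 S4-a->S4 S4-b->S4

Count `a`s, saturating at 4: states S0 through S3 mean 0 through 3 `a`s seen; S4 means more than 3. Each `a` increments (capped at S4); other symbols loop. Accept from {S3, S4}.
        a   b  
>  S0   S1  S0 
   S1   S2  S1 
   S2   S3  S2 
 * S3   S4  S3 
 * S4   S4  S4 
(> = start, * = accepting)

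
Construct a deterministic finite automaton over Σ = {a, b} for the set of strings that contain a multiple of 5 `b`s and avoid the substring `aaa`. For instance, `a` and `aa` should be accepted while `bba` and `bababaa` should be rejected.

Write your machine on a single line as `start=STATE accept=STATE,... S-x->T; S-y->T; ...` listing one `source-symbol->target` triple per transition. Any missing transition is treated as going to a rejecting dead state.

start=q0; accept=q0,q1,q3; q0-a->q1; q0-b->q2; q1-a->q3; q1-b->q2; q2-a->q4; q2-b->q5; q3-a->q6; q3-b->q2; q4-a->q7; q4-b->q5; q5-a->q8; q5-b->q9; q6-a->q6; q6-b->q6; q7-a->q6; q7-b->q5; q8-a->q10; q8-b->q9; q9-a->q11; q9-b->q12; q10-a->q6; q10-b->q9; q11-a->q13; q11-b->q12; q12-a->q14; q12-b->q0; q13-a->q6; q13-b->q12; q14-a->q15; q14-b->q0; q15-a->q6; q15-b->q0

Handle the two conditions separately and then intersect. The first has 5 states tracking the count of `b`s modulo 5; the second has 4 states tracking partial matches of the forbidden pattern `aaa`. A product state is a pair (one from each), accepting exactly when both do. After merging equivalent states the machine shrinks.
16 states suffice.
          a    b  
>* q0     q1   q2 
 * q1     q3   q2 
   q2     q4   q5 
 * q3     q6   q2 
   q4     q7   q5 
   q5     q8   q9 
   q6     q6   q6 
   q7     q6   q5 
   q8    q10   q9 
   q9    q11  q12 
   q10    q6   q9 
   q11   q13  q12 
   q12   q14   q0 
   q13    q6  q12 
   q14   q15   q0 
   q15    q6   q0 
(> = start, * = accepting)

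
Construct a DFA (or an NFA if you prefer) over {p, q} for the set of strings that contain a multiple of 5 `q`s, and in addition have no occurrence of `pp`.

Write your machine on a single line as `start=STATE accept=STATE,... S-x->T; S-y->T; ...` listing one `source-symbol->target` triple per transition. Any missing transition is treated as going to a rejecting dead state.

start=s0; accept=s0,s1; s0-p->s1; s0-q->s2; s1-p->s3; s1-q->s2; s2-p->s4; s2-q->s5; s3-p->s3; s3-q->s3; s4-p->s3; s4-q->s5; s5-p->s6; s5-q->s7; s6-p->s3; s6-q->s7; s7-p->s8; s7-q->s9; s8-p->s3; s8-q->s9; s9-p->s10; s9-q->s0; s10-p->s3; s10-q->s0

Handle the two conditions separately and then intersect. One (5 states) tracks the count of `q`s modulo 5; the other (3 states) tracks partial matches of the forbidden pattern `pp`. Each combined state is a pair, one component from each; accept when both components accept. Equivalent product states are then merged.
          p    q  
>* s0     s1   s2 
 * s1     s3   s2 
   s2     s4   s5 
   s3     s3   s3 
   s4     s3   s5 
   s5     s6   s7 
   s6     s3   s7 
   s7     s8   s9 
   s8     s3   s9 
   s9    s10   s0 
   s10    s3   s0 
(> = start, * = accepting)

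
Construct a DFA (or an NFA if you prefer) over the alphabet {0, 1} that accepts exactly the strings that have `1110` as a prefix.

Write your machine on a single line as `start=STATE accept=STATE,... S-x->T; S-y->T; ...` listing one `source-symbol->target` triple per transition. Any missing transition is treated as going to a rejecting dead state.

Check the first 4 symbols one by one: S0 through S3 record how many have matched `1110` so far; any wrong symbol goes to the dead state S5. After all 4 match we enter the accepting sink S4.
6 states suffice.
        0   1  
>  S0   S5  S1 
   S1   S5  S2 
   S2   S5  S3 
   S3   S4  S5 
 * S4   S4  S4 
   S5   S5  S5 
(> = start, * = accepting)

start=S0; accept=S4; S0-0->S5; S0-1->S1; S1-0->S5; S1-1->S2; S2-0->S5; S2-1->S3; S3-0->S4; S3-1->S5; S4-0->S4; S4-1->S4; S5-0->S5; S5-1->S5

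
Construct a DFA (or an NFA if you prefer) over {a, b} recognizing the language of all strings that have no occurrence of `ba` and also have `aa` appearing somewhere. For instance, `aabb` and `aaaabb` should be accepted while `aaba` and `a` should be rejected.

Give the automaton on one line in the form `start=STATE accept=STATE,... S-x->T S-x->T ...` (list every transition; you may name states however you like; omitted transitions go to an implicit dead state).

Run two small machines in parallel and take their product. One (3 states) tracks partial matches of the forbidden pattern `ba`; the other (3 states) tracks whether and how much of `aa` has been seen. Each combined state is a pair, one component from each; accept when both components accept. Equivalent product states are then merged.
5 states suffice.
        a   b  
>  q0   q1  q2 
   q1   q3  q2 
   q2   q2  q2 
 * q3   q3  q4 
 * q4   q2  q4 
(> = start, * = accepting)

start=q0 accept=q3,q4 q0-a->q1 q0-b->q2 q1-a->q3 q1-b->q2 q2-a->q2 q2-b->q2 q3-a->q3 q3-b->q4 q4-a->q2 q4-b->q4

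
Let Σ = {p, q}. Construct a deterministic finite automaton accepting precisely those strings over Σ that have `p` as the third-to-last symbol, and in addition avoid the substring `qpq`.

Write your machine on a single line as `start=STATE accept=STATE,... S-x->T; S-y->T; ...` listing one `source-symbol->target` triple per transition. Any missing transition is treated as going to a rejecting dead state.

Run two small machines in parallel and take their product. One (15 states) tracks the last 3 symbols read; the other (4 states) tracks partial matches of the forbidden pattern `qpq`. Each combined state is a pair, one component from each; accept when both components accept. Equivalent product states are then merged.
An 11-state machine:
       p  q 
>  A   B  C 
   B   D  E 
   C   F  C 
   D   G  H 
   E   I  J 
   F   D  K 
 * G   G  H 
 * H   I  J 
 * I   D  K 
 * J   F  C 
   K   K  K 
(> = start, * = accepting)

start=A; accept=G,H,I,J; A-p->B; A-q->C; B-p->D; B-q->E; C-p->F; C-q->C; D-p->G; D-q->H; E-p->I; E-q->J; F-p->D; F-q->K; G-p->G; G-q->H; H-p->I; H-q->J; I-p->D; I-q->K; J-p->F; J-q->C; K-p->K; K-q->K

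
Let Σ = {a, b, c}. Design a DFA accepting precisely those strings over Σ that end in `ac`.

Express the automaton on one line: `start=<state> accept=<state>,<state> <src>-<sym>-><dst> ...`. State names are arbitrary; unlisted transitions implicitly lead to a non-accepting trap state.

start=q0 accept=q2 q0-a->q1 q0-b->q0 q0-c->q0 q1-a->q1 q1-b->q0 q1-c->q2 q2-a->q1 q2-b->q0 q2-c->q0

Let each state record the length of the longest suffix of the input read so far that is also a prefix of `ac`. q1 means the last symbol is `a`; q2 means the last 2 symbols are `ac`. Accept only at q2, where the string currently ends in `ac`.
A 3-state machine:
        a   b   c  
>  q0   q1  q0  q0 
   q1   q1  q0  q2 
 * q2   q1  q0  q0 
(> = start, * = accepting)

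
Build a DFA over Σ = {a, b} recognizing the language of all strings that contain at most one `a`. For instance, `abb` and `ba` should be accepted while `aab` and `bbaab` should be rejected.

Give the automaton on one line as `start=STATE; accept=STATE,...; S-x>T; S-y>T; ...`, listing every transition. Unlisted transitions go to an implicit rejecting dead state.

Count `a`s, saturating at 2: state q0 means no `a` yet, q1 means one `a` seen, q2 means more than one. Each `a` increments (capped at q2); other symbols loop. Accept from {q0, q1}.
        a   b  
>* q0   q1  q0 
 * q1   q2  q1 
   q2   q2  q2 
(> = start, * = accepting)

start=q0; accept=q0,q1; q0-a>q1; q0-b>q0; q1-a>q2; q1-b>q1; q2-a>q2; q2-b>q2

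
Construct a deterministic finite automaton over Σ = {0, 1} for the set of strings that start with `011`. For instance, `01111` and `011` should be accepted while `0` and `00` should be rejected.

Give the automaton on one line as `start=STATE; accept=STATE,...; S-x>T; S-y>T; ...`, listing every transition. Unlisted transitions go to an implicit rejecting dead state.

Check the first 3 symbols one by one: A through C record how many have matched `011` so far; any wrong symbol goes to the dead state E. After all 3 match we enter the accepting sink D.
       0  1 
>  A   B  E 
   B   E  C 
   C   E  D 
 * D   D  D 
   E   E  E 
(> = start, * = accepting)

start=A; accept=D; A-0>B; A-1>E; B-0>E; B-1>C; C-0>E; C-1>D; D-0>D; D-1>D; E-0>E; E-1>E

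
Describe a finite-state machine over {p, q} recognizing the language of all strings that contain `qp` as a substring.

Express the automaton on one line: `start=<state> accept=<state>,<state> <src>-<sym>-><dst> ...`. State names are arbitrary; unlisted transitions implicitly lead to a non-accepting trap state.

start=A accept=C A-p->A A-q->B B-p->C B-q->B C-p->C C-q->C

States A..B record the length of the longest prefix of `qp` that matches the current input suffix. Reaching C means `qp` has been seen, and we stay there forever. Accept from C.
With 3 states:
       p  q 
>  A   A  B 
   B   C  B 
 * C   C  C 
(> = start, * = accepting)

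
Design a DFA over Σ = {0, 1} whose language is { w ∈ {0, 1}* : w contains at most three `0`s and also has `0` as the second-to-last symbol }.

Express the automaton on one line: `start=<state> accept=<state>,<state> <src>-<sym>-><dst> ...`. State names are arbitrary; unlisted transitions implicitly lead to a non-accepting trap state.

start=q0 accept=q2,q3,q4,q5,q9 q0-0->q1 q0-1->q0 q1-0->q2 q1-1->q3 q2-0->q4 q2-1->q5 q3-0->q6 q3-1->q7 q4-0->q8 q4-1->q9 q5-0->q10 q5-1->q11 q6-0->q4 q6-1->q5 q7-0->q6 q7-1->q7 q8-0->q8 q8-1->q8 q9-0->q8 q9-1->q8 q10-0->q8 q10-1->q9 q11-0->q10 q11-1->q11

Handle the two conditions separately and then intersect. The first has 5 states tracking the count of `0`s, saturating at 4; the second has 7 states tracking the last 2 symbols read. A product state is a pair (one from each), accepting exactly when both do. After merging equivalent states the machine shrinks.
12 states suffice.
          0    1  
>  q0     q1   q0 
   q1     q2   q3 
 * q2     q4   q5 
 * q3     q6   q7 
 * q4     q8   q9 
 * q5    q10  q11 
   q6     q4   q5 
   q7     q6   q7 
   q8     q8   q8 
 * q9     q8   q8 
   q10    q8   q9 
   q11   q10  q11 
(> = start, * = accepting)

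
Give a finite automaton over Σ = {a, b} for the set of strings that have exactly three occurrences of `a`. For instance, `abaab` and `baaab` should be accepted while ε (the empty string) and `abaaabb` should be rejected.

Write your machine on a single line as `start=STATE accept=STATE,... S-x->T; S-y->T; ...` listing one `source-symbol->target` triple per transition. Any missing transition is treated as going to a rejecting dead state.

Only the number of `a`s matters, and only up to 4. Make a chain s0 → s1 → s2 → s3 → s4 advanced by each `a` (with s4 absorbing); every other symbol self-loops. The accepting set is {s3}.
5 states suffice.
        a   b  
>  s0   s1  s0 
   s1   s2  s1 
   s2   s3  s2 
 * s3   s4  s3 
   s4   s4  s4 
(> = start, * = accepting)

start=s0; accept=s3; s0-a->s1; s0-b->s0; s1-a->s2; s1-b->s1; s2-a->s3; s2-b->s2; s3-a->s4; s3-b->s3; s4-a->s4; s4-b->s4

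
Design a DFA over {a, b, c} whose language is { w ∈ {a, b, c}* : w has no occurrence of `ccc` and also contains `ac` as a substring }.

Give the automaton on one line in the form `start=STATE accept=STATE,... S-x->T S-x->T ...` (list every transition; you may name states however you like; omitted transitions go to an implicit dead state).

Handle the two conditions separately and then intersect. The first has 4 states tracking partial matches of the forbidden pattern `ccc`; the second has 3 states tracking whether and how much of `ac` has been seen. A product state is a pair (one from each), accepting exactly when both do. Minimizing collapses redundant product states.
An 8-state machine:
        a   b   c  
>  s0   s1  s0  s2 
   s1   s1  s0  s3 
   s2   s1  s0  s4 
 * s3   s5  s5  s6 
   s4   s1  s0  s7 
 * s5   s5  s5  s3 
 * s6   s5  s5  s7 
   s7   s7  s7  s7 
(> = start, * = accepting)

start=s0 accept=s3,s5,s6 s0-a->s1 s0-b->s0 s0-c->s2 s1-a->s1 s1-b->s0 s1-c->s3 s2-a->s1 s2-b->s0 s2-c->s4 s3-a->s5 s3-b->s5 s3-c->s6 s4-a->s1 s4-b->s0 s4-c->s7 s5-a->s5 s5-b->s5 s5-c->s3 s6-a->s5 s6-b->s5 s6-c->s7 s7-a->s7 s7-b->s7 s7-c->s7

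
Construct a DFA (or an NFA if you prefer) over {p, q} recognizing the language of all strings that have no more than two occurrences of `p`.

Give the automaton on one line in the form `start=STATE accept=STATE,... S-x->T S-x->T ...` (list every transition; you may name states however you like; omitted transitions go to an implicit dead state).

start=S0 accept=S0,S1,S2 S0-p->S1 S0-q->S0 S1-p->S2 S1-q->S1 S2-p->S3 S2-q->S2 S3-p->S3 S3-q->S3

Count `p`s, saturating at 3: states S0 through S2 mean 0 through 2 `p`s seen; S3 means more than 2. Each `p` increments (capped at S3); other symbols loop. Accept from {S0, S1, S2}.
A 4-state machine:
        p   q  
>* S0   S1  S0 
 * S1   S2  S1 
 * S2   S3  S2 
   S3   S3  S3 
(> = start, * = accepting)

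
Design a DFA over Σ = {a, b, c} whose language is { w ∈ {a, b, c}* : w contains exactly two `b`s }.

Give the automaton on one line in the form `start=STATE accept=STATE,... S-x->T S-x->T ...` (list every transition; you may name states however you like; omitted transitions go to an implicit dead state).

Count `b`s, saturating at 3: states q0 through q2 mean 0 through 2 `b`s seen; q3 means more than 2. Each `b` increments (capped at q3); other symbols loop. Accept from {q2}.
A 4-state machine:
        a   b   c  
>  q0   q0  q1  q0 
   q1   q1  q2  q1 
 * q2   q2  q3  q2 
   q3   q3  q3  q3 
(> = start, * = accepting)

start=q0 accept=q2 q0-a->q0 q0-b->q1 q0-c->q0 q1-a->q1 q1-b->q2 q1-c->q1 q2-a->q2 q2-b->q3 q2-c->q2 q3-a->q3 q3-b->q3 q3-c->q3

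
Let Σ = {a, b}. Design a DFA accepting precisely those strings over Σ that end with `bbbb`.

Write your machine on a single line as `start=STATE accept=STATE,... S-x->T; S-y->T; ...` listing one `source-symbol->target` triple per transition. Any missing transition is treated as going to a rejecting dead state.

Remember how much of `bbbb` the current input suffix matches. State q0 means no match yet; q1 means the last symbol is `b`; q2 means the last 2 symbols are `bb`; q3 means the last 3 symbols are `bbb`; q4 means the last 4 symbols are `bbbb`. Only q4 accepts. On a mismatch, fall back to the longest proper suffix that is still a prefix of `bbbb`.
5 states suffice.
        a   b  
>  q0   q0  q1 
   q1   q0  q2 
   q2   q0  q3 
   q3   q0  q4 
 * q4   q0  q4 
(> = start, * = accepting)

start=q0; accept=q4; q0-a->q0; q0-b->q1; q1-a->q0; q1-b->q2; q2-a->q0; q2-b->q3; q3-a->q0; q3-b->q4; q4-a->q0; q4-b->q4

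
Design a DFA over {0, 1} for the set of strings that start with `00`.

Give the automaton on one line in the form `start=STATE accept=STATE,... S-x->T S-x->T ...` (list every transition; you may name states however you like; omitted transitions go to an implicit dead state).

start=q0 accept=q2 q0-0->q1 q0-1->q3 q1-0->q2 q1-1->q3 q2-0->q2 q2-1->q2 q3-0->q3 q3-1->q3

Walk along `00` while the input agrees: from q0 take `0` to q1, and so on. Any deviation drops to the rejecting sink q3. Once q2 is reached the prefix is confirmed and every continuation is accepted.
With 4 states:
        0   1  
>  q0   q1  q3 
   q1   q2  q3 
 * q2   q2  q2 
   q3   q3  q3 
(> = start, * = accepting)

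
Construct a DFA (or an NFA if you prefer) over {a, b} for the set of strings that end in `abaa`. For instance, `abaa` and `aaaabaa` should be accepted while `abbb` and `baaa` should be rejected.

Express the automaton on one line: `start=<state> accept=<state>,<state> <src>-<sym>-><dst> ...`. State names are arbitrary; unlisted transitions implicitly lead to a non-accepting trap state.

Remember how much of `abaa` the current input suffix matches. State s0 means no match yet; s1 means the last symbol is `a`; s2 means the last 2 symbols are `ab`; s3 means the last 3 symbols are `aba`; s4 means the last 4 symbols are `abaa`. Only s4 accepts. On a mismatch, fall back to the longest proper suffix that is still a prefix of `abaa`.
5 states suffice.
        a   b  
>  s0   s1  s0 
   s1   s1  s2 
   s2   s3  s0 
   s3   s4  s2 
 * s4   s1  s2 
(> = start, * = accepting)

start=s0 accept=s4 s0-a->s1 s0-b->s0 s1-a->s1 s1-b->s2 s2-a->s3 s2-b->s0 s3-a->s4 s3-b->s2 s4-a->s1 s4-b->s2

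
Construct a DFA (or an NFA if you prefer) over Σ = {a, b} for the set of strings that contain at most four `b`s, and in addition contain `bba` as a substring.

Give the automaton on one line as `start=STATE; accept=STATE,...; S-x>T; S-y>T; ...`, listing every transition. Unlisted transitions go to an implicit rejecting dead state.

start=s0; accept=s5,s8,s11; s0-a>s0; s0-b>s1; s1-a>s2; s1-b>s3; s2-a>s2; s2-b>s4; s3-a>s5; s3-b>s6; s4-a>s7; s4-b>s6; s5-a>s5; s5-b>s8; s6-a>s8; s6-b>s9; s7-a>s7; s7-b>s10; s8-a>s8; s8-b>s11; s9-a>s11; s9-b>s12; s10-a>s13; s10-b>s9; s11-a>s11; s11-b>s14; s12-a>s14; s12-b>s12; s13-a>s13; s13-b>s15; s14-a>s14; s14-b>s14; s15-a>s16; s15-b>s12; s16-a>s16; s16-b>s17; s17-a>s18; s17-b>s12; s18-a>s18; s18-b>s17

Handle the two conditions separately and then intersect. One (6 states) tracks the count of `b`s, saturating at 5; the other (4 states) tracks whether and how much of `bba` has been seen. Each combined state is a pair, one component from each; accept when both components accept.
19 states suffice.
          a    b  
>  s0     s0   s1 
   s1     s2   s3 
   s2     s2   s4 
   s3     s5   s6 
   s4     s7   s6 
 * s5     s5   s8 
   s6     s8   s9 
   s7     s7  s10 
 * s8     s8  s11 
   s9    s11  s12 
   s10   s13   s9 
 * s11   s11  s14 
   s12   s14  s12 
   s13   s13  s15 
   s14   s14  s14 
   s15   s16  s12 
   s16   s16  s17 
   s17   s18  s12 
   s18   s18  s17 
(> = start, * = accepting)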